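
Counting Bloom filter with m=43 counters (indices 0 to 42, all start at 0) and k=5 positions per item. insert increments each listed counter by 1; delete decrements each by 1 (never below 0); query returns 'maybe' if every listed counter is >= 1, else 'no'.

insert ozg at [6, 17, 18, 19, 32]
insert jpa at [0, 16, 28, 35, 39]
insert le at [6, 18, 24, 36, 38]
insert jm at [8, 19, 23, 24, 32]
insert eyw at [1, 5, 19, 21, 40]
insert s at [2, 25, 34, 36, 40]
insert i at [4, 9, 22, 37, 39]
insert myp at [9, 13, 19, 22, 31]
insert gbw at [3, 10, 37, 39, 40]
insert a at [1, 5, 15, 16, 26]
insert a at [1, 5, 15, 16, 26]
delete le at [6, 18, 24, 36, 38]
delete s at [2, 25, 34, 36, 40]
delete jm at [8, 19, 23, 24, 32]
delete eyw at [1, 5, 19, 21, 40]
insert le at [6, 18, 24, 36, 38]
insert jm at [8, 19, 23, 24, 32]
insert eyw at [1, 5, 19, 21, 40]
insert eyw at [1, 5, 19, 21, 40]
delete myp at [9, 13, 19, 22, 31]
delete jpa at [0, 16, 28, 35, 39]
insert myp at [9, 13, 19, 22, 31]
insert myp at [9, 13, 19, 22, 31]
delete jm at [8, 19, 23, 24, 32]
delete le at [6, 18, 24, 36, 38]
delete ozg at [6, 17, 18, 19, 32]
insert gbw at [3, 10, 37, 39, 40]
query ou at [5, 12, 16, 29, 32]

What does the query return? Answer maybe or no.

Answer: no

Derivation:
Step 1: insert ozg at [6, 17, 18, 19, 32] -> counters=[0,0,0,0,0,0,1,0,0,0,0,0,0,0,0,0,0,1,1,1,0,0,0,0,0,0,0,0,0,0,0,0,1,0,0,0,0,0,0,0,0,0,0]
Step 2: insert jpa at [0, 16, 28, 35, 39] -> counters=[1,0,0,0,0,0,1,0,0,0,0,0,0,0,0,0,1,1,1,1,0,0,0,0,0,0,0,0,1,0,0,0,1,0,0,1,0,0,0,1,0,0,0]
Step 3: insert le at [6, 18, 24, 36, 38] -> counters=[1,0,0,0,0,0,2,0,0,0,0,0,0,0,0,0,1,1,2,1,0,0,0,0,1,0,0,0,1,0,0,0,1,0,0,1,1,0,1,1,0,0,0]
Step 4: insert jm at [8, 19, 23, 24, 32] -> counters=[1,0,0,0,0,0,2,0,1,0,0,0,0,0,0,0,1,1,2,2,0,0,0,1,2,0,0,0,1,0,0,0,2,0,0,1,1,0,1,1,0,0,0]
Step 5: insert eyw at [1, 5, 19, 21, 40] -> counters=[1,1,0,0,0,1,2,0,1,0,0,0,0,0,0,0,1,1,2,3,0,1,0,1,2,0,0,0,1,0,0,0,2,0,0,1,1,0,1,1,1,0,0]
Step 6: insert s at [2, 25, 34, 36, 40] -> counters=[1,1,1,0,0,1,2,0,1,0,0,0,0,0,0,0,1,1,2,3,0,1,0,1,2,1,0,0,1,0,0,0,2,0,1,1,2,0,1,1,2,0,0]
Step 7: insert i at [4, 9, 22, 37, 39] -> counters=[1,1,1,0,1,1,2,0,1,1,0,0,0,0,0,0,1,1,2,3,0,1,1,1,2,1,0,0,1,0,0,0,2,0,1,1,2,1,1,2,2,0,0]
Step 8: insert myp at [9, 13, 19, 22, 31] -> counters=[1,1,1,0,1,1,2,0,1,2,0,0,0,1,0,0,1,1,2,4,0,1,2,1,2,1,0,0,1,0,0,1,2,0,1,1,2,1,1,2,2,0,0]
Step 9: insert gbw at [3, 10, 37, 39, 40] -> counters=[1,1,1,1,1,1,2,0,1,2,1,0,0,1,0,0,1,1,2,4,0,1,2,1,2,1,0,0,1,0,0,1,2,0,1,1,2,2,1,3,3,0,0]
Step 10: insert a at [1, 5, 15, 16, 26] -> counters=[1,2,1,1,1,2,2,0,1,2,1,0,0,1,0,1,2,1,2,4,0,1,2,1,2,1,1,0,1,0,0,1,2,0,1,1,2,2,1,3,3,0,0]
Step 11: insert a at [1, 5, 15, 16, 26] -> counters=[1,3,1,1,1,3,2,0,1,2,1,0,0,1,0,2,3,1,2,4,0,1,2,1,2,1,2,0,1,0,0,1,2,0,1,1,2,2,1,3,3,0,0]
Step 12: delete le at [6, 18, 24, 36, 38] -> counters=[1,3,1,1,1,3,1,0,1,2,1,0,0,1,0,2,3,1,1,4,0,1,2,1,1,1,2,0,1,0,0,1,2,0,1,1,1,2,0,3,3,0,0]
Step 13: delete s at [2, 25, 34, 36, 40] -> counters=[1,3,0,1,1,3,1,0,1,2,1,0,0,1,0,2,3,1,1,4,0,1,2,1,1,0,2,0,1,0,0,1,2,0,0,1,0,2,0,3,2,0,0]
Step 14: delete jm at [8, 19, 23, 24, 32] -> counters=[1,3,0,1,1,3,1,0,0,2,1,0,0,1,0,2,3,1,1,3,0,1,2,0,0,0,2,0,1,0,0,1,1,0,0,1,0,2,0,3,2,0,0]
Step 15: delete eyw at [1, 5, 19, 21, 40] -> counters=[1,2,0,1,1,2,1,0,0,2,1,0,0,1,0,2,3,1,1,2,0,0,2,0,0,0,2,0,1,0,0,1,1,0,0,1,0,2,0,3,1,0,0]
Step 16: insert le at [6, 18, 24, 36, 38] -> counters=[1,2,0,1,1,2,2,0,0,2,1,0,0,1,0,2,3,1,2,2,0,0,2,0,1,0,2,0,1,0,0,1,1,0,0,1,1,2,1,3,1,0,0]
Step 17: insert jm at [8, 19, 23, 24, 32] -> counters=[1,2,0,1,1,2,2,0,1,2,1,0,0,1,0,2,3,1,2,3,0,0,2,1,2,0,2,0,1,0,0,1,2,0,0,1,1,2,1,3,1,0,0]
Step 18: insert eyw at [1, 5, 19, 21, 40] -> counters=[1,3,0,1,1,3,2,0,1,2,1,0,0,1,0,2,3,1,2,4,0,1,2,1,2,0,2,0,1,0,0,1,2,0,0,1,1,2,1,3,2,0,0]
Step 19: insert eyw at [1, 5, 19, 21, 40] -> counters=[1,4,0,1,1,4,2,0,1,2,1,0,0,1,0,2,3,1,2,5,0,2,2,1,2,0,2,0,1,0,0,1,2,0,0,1,1,2,1,3,3,0,0]
Step 20: delete myp at [9, 13, 19, 22, 31] -> counters=[1,4,0,1,1,4,2,0,1,1,1,0,0,0,0,2,3,1,2,4,0,2,1,1,2,0,2,0,1,0,0,0,2,0,0,1,1,2,1,3,3,0,0]
Step 21: delete jpa at [0, 16, 28, 35, 39] -> counters=[0,4,0,1,1,4,2,0,1,1,1,0,0,0,0,2,2,1,2,4,0,2,1,1,2,0,2,0,0,0,0,0,2,0,0,0,1,2,1,2,3,0,0]
Step 22: insert myp at [9, 13, 19, 22, 31] -> counters=[0,4,0,1,1,4,2,0,1,2,1,0,0,1,0,2,2,1,2,5,0,2,2,1,2,0,2,0,0,0,0,1,2,0,0,0,1,2,1,2,3,0,0]
Step 23: insert myp at [9, 13, 19, 22, 31] -> counters=[0,4,0,1,1,4,2,0,1,3,1,0,0,2,0,2,2,1,2,6,0,2,3,1,2,0,2,0,0,0,0,2,2,0,0,0,1,2,1,2,3,0,0]
Step 24: delete jm at [8, 19, 23, 24, 32] -> counters=[0,4,0,1,1,4,2,0,0,3,1,0,0,2,0,2,2,1,2,5,0,2,3,0,1,0,2,0,0,0,0,2,1,0,0,0,1,2,1,2,3,0,0]
Step 25: delete le at [6, 18, 24, 36, 38] -> counters=[0,4,0,1,1,4,1,0,0,3,1,0,0,2,0,2,2,1,1,5,0,2,3,0,0,0,2,0,0,0,0,2,1,0,0,0,0,2,0,2,3,0,0]
Step 26: delete ozg at [6, 17, 18, 19, 32] -> counters=[0,4,0,1,1,4,0,0,0,3,1,0,0,2,0,2,2,0,0,4,0,2,3,0,0,0,2,0,0,0,0,2,0,0,0,0,0,2,0,2,3,0,0]
Step 27: insert gbw at [3, 10, 37, 39, 40] -> counters=[0,4,0,2,1,4,0,0,0,3,2,0,0,2,0,2,2,0,0,4,0,2,3,0,0,0,2,0,0,0,0,2,0,0,0,0,0,3,0,3,4,0,0]
Query ou: check counters[5]=4 counters[12]=0 counters[16]=2 counters[29]=0 counters[32]=0 -> no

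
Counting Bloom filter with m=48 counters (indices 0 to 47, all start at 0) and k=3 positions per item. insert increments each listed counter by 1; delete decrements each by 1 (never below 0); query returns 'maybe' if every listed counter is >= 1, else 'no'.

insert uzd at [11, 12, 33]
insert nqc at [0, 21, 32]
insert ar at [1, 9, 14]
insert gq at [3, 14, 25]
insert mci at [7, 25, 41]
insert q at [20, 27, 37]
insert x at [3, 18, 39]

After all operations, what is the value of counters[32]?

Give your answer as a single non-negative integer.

Step 1: insert uzd at [11, 12, 33] -> counters=[0,0,0,0,0,0,0,0,0,0,0,1,1,0,0,0,0,0,0,0,0,0,0,0,0,0,0,0,0,0,0,0,0,1,0,0,0,0,0,0,0,0,0,0,0,0,0,0]
Step 2: insert nqc at [0, 21, 32] -> counters=[1,0,0,0,0,0,0,0,0,0,0,1,1,0,0,0,0,0,0,0,0,1,0,0,0,0,0,0,0,0,0,0,1,1,0,0,0,0,0,0,0,0,0,0,0,0,0,0]
Step 3: insert ar at [1, 9, 14] -> counters=[1,1,0,0,0,0,0,0,0,1,0,1,1,0,1,0,0,0,0,0,0,1,0,0,0,0,0,0,0,0,0,0,1,1,0,0,0,0,0,0,0,0,0,0,0,0,0,0]
Step 4: insert gq at [3, 14, 25] -> counters=[1,1,0,1,0,0,0,0,0,1,0,1,1,0,2,0,0,0,0,0,0,1,0,0,0,1,0,0,0,0,0,0,1,1,0,0,0,0,0,0,0,0,0,0,0,0,0,0]
Step 5: insert mci at [7, 25, 41] -> counters=[1,1,0,1,0,0,0,1,0,1,0,1,1,0,2,0,0,0,0,0,0,1,0,0,0,2,0,0,0,0,0,0,1,1,0,0,0,0,0,0,0,1,0,0,0,0,0,0]
Step 6: insert q at [20, 27, 37] -> counters=[1,1,0,1,0,0,0,1,0,1,0,1,1,0,2,0,0,0,0,0,1,1,0,0,0,2,0,1,0,0,0,0,1,1,0,0,0,1,0,0,0,1,0,0,0,0,0,0]
Step 7: insert x at [3, 18, 39] -> counters=[1,1,0,2,0,0,0,1,0,1,0,1,1,0,2,0,0,0,1,0,1,1,0,0,0,2,0,1,0,0,0,0,1,1,0,0,0,1,0,1,0,1,0,0,0,0,0,0]
Final counters=[1,1,0,2,0,0,0,1,0,1,0,1,1,0,2,0,0,0,1,0,1,1,0,0,0,2,0,1,0,0,0,0,1,1,0,0,0,1,0,1,0,1,0,0,0,0,0,0] -> counters[32]=1

Answer: 1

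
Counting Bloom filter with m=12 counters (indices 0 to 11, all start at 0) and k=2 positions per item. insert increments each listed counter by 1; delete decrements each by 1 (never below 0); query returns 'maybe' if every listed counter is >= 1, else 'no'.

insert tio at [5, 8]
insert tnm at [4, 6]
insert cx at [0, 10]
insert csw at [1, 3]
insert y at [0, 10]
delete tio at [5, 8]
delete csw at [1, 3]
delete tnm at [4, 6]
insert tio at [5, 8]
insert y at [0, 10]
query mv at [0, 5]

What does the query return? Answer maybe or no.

Answer: maybe

Derivation:
Step 1: insert tio at [5, 8] -> counters=[0,0,0,0,0,1,0,0,1,0,0,0]
Step 2: insert tnm at [4, 6] -> counters=[0,0,0,0,1,1,1,0,1,0,0,0]
Step 3: insert cx at [0, 10] -> counters=[1,0,0,0,1,1,1,0,1,0,1,0]
Step 4: insert csw at [1, 3] -> counters=[1,1,0,1,1,1,1,0,1,0,1,0]
Step 5: insert y at [0, 10] -> counters=[2,1,0,1,1,1,1,0,1,0,2,0]
Step 6: delete tio at [5, 8] -> counters=[2,1,0,1,1,0,1,0,0,0,2,0]
Step 7: delete csw at [1, 3] -> counters=[2,0,0,0,1,0,1,0,0,0,2,0]
Step 8: delete tnm at [4, 6] -> counters=[2,0,0,0,0,0,0,0,0,0,2,0]
Step 9: insert tio at [5, 8] -> counters=[2,0,0,0,0,1,0,0,1,0,2,0]
Step 10: insert y at [0, 10] -> counters=[3,0,0,0,0,1,0,0,1,0,3,0]
Query mv: check counters[0]=3 counters[5]=1 -> maybe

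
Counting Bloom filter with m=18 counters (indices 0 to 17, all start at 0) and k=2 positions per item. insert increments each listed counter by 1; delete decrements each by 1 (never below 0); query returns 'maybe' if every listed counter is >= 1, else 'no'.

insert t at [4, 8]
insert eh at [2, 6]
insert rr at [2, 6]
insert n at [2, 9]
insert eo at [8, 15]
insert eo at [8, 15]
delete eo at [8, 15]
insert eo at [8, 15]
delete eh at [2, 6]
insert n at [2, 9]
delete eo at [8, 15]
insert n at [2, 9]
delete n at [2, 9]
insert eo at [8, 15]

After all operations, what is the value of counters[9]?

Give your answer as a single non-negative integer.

Step 1: insert t at [4, 8] -> counters=[0,0,0,0,1,0,0,0,1,0,0,0,0,0,0,0,0,0]
Step 2: insert eh at [2, 6] -> counters=[0,0,1,0,1,0,1,0,1,0,0,0,0,0,0,0,0,0]
Step 3: insert rr at [2, 6] -> counters=[0,0,2,0,1,0,2,0,1,0,0,0,0,0,0,0,0,0]
Step 4: insert n at [2, 9] -> counters=[0,0,3,0,1,0,2,0,1,1,0,0,0,0,0,0,0,0]
Step 5: insert eo at [8, 15] -> counters=[0,0,3,0,1,0,2,0,2,1,0,0,0,0,0,1,0,0]
Step 6: insert eo at [8, 15] -> counters=[0,0,3,0,1,0,2,0,3,1,0,0,0,0,0,2,0,0]
Step 7: delete eo at [8, 15] -> counters=[0,0,3,0,1,0,2,0,2,1,0,0,0,0,0,1,0,0]
Step 8: insert eo at [8, 15] -> counters=[0,0,3,0,1,0,2,0,3,1,0,0,0,0,0,2,0,0]
Step 9: delete eh at [2, 6] -> counters=[0,0,2,0,1,0,1,0,3,1,0,0,0,0,0,2,0,0]
Step 10: insert n at [2, 9] -> counters=[0,0,3,0,1,0,1,0,3,2,0,0,0,0,0,2,0,0]
Step 11: delete eo at [8, 15] -> counters=[0,0,3,0,1,0,1,0,2,2,0,0,0,0,0,1,0,0]
Step 12: insert n at [2, 9] -> counters=[0,0,4,0,1,0,1,0,2,3,0,0,0,0,0,1,0,0]
Step 13: delete n at [2, 9] -> counters=[0,0,3,0,1,0,1,0,2,2,0,0,0,0,0,1,0,0]
Step 14: insert eo at [8, 15] -> counters=[0,0,3,0,1,0,1,0,3,2,0,0,0,0,0,2,0,0]
Final counters=[0,0,3,0,1,0,1,0,3,2,0,0,0,0,0,2,0,0] -> counters[9]=2

Answer: 2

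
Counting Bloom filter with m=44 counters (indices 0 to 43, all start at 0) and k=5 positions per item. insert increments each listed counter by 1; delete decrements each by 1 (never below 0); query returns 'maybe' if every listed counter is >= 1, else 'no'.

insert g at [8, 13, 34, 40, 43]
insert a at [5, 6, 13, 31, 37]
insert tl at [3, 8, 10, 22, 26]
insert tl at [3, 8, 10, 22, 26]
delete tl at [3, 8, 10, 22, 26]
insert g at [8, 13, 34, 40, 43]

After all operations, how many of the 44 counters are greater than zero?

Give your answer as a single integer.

Step 1: insert g at [8, 13, 34, 40, 43] -> counters=[0,0,0,0,0,0,0,0,1,0,0,0,0,1,0,0,0,0,0,0,0,0,0,0,0,0,0,0,0,0,0,0,0,0,1,0,0,0,0,0,1,0,0,1]
Step 2: insert a at [5, 6, 13, 31, 37] -> counters=[0,0,0,0,0,1,1,0,1,0,0,0,0,2,0,0,0,0,0,0,0,0,0,0,0,0,0,0,0,0,0,1,0,0,1,0,0,1,0,0,1,0,0,1]
Step 3: insert tl at [3, 8, 10, 22, 26] -> counters=[0,0,0,1,0,1,1,0,2,0,1,0,0,2,0,0,0,0,0,0,0,0,1,0,0,0,1,0,0,0,0,1,0,0,1,0,0,1,0,0,1,0,0,1]
Step 4: insert tl at [3, 8, 10, 22, 26] -> counters=[0,0,0,2,0,1,1,0,3,0,2,0,0,2,0,0,0,0,0,0,0,0,2,0,0,0,2,0,0,0,0,1,0,0,1,0,0,1,0,0,1,0,0,1]
Step 5: delete tl at [3, 8, 10, 22, 26] -> counters=[0,0,0,1,0,1,1,0,2,0,1,0,0,2,0,0,0,0,0,0,0,0,1,0,0,0,1,0,0,0,0,1,0,0,1,0,0,1,0,0,1,0,0,1]
Step 6: insert g at [8, 13, 34, 40, 43] -> counters=[0,0,0,1,0,1,1,0,3,0,1,0,0,3,0,0,0,0,0,0,0,0,1,0,0,0,1,0,0,0,0,1,0,0,2,0,0,1,0,0,2,0,0,2]
Final counters=[0,0,0,1,0,1,1,0,3,0,1,0,0,3,0,0,0,0,0,0,0,0,1,0,0,0,1,0,0,0,0,1,0,0,2,0,0,1,0,0,2,0,0,2] -> 13 nonzero

Answer: 13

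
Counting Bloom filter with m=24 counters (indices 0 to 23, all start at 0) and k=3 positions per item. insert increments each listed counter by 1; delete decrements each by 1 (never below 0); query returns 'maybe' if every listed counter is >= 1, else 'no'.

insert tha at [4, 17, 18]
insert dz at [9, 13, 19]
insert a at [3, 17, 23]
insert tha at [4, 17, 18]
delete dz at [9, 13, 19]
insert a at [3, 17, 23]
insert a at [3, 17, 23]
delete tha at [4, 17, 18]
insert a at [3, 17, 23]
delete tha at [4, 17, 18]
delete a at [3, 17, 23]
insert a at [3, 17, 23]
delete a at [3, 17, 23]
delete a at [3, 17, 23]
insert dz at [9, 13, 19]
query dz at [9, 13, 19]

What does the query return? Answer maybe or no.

Answer: maybe

Derivation:
Step 1: insert tha at [4, 17, 18] -> counters=[0,0,0,0,1,0,0,0,0,0,0,0,0,0,0,0,0,1,1,0,0,0,0,0]
Step 2: insert dz at [9, 13, 19] -> counters=[0,0,0,0,1,0,0,0,0,1,0,0,0,1,0,0,0,1,1,1,0,0,0,0]
Step 3: insert a at [3, 17, 23] -> counters=[0,0,0,1,1,0,0,0,0,1,0,0,0,1,0,0,0,2,1,1,0,0,0,1]
Step 4: insert tha at [4, 17, 18] -> counters=[0,0,0,1,2,0,0,0,0,1,0,0,0,1,0,0,0,3,2,1,0,0,0,1]
Step 5: delete dz at [9, 13, 19] -> counters=[0,0,0,1,2,0,0,0,0,0,0,0,0,0,0,0,0,3,2,0,0,0,0,1]
Step 6: insert a at [3, 17, 23] -> counters=[0,0,0,2,2,0,0,0,0,0,0,0,0,0,0,0,0,4,2,0,0,0,0,2]
Step 7: insert a at [3, 17, 23] -> counters=[0,0,0,3,2,0,0,0,0,0,0,0,0,0,0,0,0,5,2,0,0,0,0,3]
Step 8: delete tha at [4, 17, 18] -> counters=[0,0,0,3,1,0,0,0,0,0,0,0,0,0,0,0,0,4,1,0,0,0,0,3]
Step 9: insert a at [3, 17, 23] -> counters=[0,0,0,4,1,0,0,0,0,0,0,0,0,0,0,0,0,5,1,0,0,0,0,4]
Step 10: delete tha at [4, 17, 18] -> counters=[0,0,0,4,0,0,0,0,0,0,0,0,0,0,0,0,0,4,0,0,0,0,0,4]
Step 11: delete a at [3, 17, 23] -> counters=[0,0,0,3,0,0,0,0,0,0,0,0,0,0,0,0,0,3,0,0,0,0,0,3]
Step 12: insert a at [3, 17, 23] -> counters=[0,0,0,4,0,0,0,0,0,0,0,0,0,0,0,0,0,4,0,0,0,0,0,4]
Step 13: delete a at [3, 17, 23] -> counters=[0,0,0,3,0,0,0,0,0,0,0,0,0,0,0,0,0,3,0,0,0,0,0,3]
Step 14: delete a at [3, 17, 23] -> counters=[0,0,0,2,0,0,0,0,0,0,0,0,0,0,0,0,0,2,0,0,0,0,0,2]
Step 15: insert dz at [9, 13, 19] -> counters=[0,0,0,2,0,0,0,0,0,1,0,0,0,1,0,0,0,2,0,1,0,0,0,2]
Query dz: check counters[9]=1 counters[13]=1 counters[19]=1 -> maybe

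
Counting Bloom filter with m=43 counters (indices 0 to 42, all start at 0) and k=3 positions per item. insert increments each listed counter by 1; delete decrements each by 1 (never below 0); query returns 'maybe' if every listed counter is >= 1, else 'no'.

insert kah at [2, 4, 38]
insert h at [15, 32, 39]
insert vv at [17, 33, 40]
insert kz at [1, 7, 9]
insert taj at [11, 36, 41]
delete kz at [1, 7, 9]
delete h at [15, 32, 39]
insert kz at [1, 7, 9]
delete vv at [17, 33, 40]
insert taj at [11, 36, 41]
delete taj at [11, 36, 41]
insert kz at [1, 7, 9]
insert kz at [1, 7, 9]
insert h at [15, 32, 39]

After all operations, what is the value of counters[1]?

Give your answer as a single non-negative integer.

Step 1: insert kah at [2, 4, 38] -> counters=[0,0,1,0,1,0,0,0,0,0,0,0,0,0,0,0,0,0,0,0,0,0,0,0,0,0,0,0,0,0,0,0,0,0,0,0,0,0,1,0,0,0,0]
Step 2: insert h at [15, 32, 39] -> counters=[0,0,1,0,1,0,0,0,0,0,0,0,0,0,0,1,0,0,0,0,0,0,0,0,0,0,0,0,0,0,0,0,1,0,0,0,0,0,1,1,0,0,0]
Step 3: insert vv at [17, 33, 40] -> counters=[0,0,1,0,1,0,0,0,0,0,0,0,0,0,0,1,0,1,0,0,0,0,0,0,0,0,0,0,0,0,0,0,1,1,0,0,0,0,1,1,1,0,0]
Step 4: insert kz at [1, 7, 9] -> counters=[0,1,1,0,1,0,0,1,0,1,0,0,0,0,0,1,0,1,0,0,0,0,0,0,0,0,0,0,0,0,0,0,1,1,0,0,0,0,1,1,1,0,0]
Step 5: insert taj at [11, 36, 41] -> counters=[0,1,1,0,1,0,0,1,0,1,0,1,0,0,0,1,0,1,0,0,0,0,0,0,0,0,0,0,0,0,0,0,1,1,0,0,1,0,1,1,1,1,0]
Step 6: delete kz at [1, 7, 9] -> counters=[0,0,1,0,1,0,0,0,0,0,0,1,0,0,0,1,0,1,0,0,0,0,0,0,0,0,0,0,0,0,0,0,1,1,0,0,1,0,1,1,1,1,0]
Step 7: delete h at [15, 32, 39] -> counters=[0,0,1,0,1,0,0,0,0,0,0,1,0,0,0,0,0,1,0,0,0,0,0,0,0,0,0,0,0,0,0,0,0,1,0,0,1,0,1,0,1,1,0]
Step 8: insert kz at [1, 7, 9] -> counters=[0,1,1,0,1,0,0,1,0,1,0,1,0,0,0,0,0,1,0,0,0,0,0,0,0,0,0,0,0,0,0,0,0,1,0,0,1,0,1,0,1,1,0]
Step 9: delete vv at [17, 33, 40] -> counters=[0,1,1,0,1,0,0,1,0,1,0,1,0,0,0,0,0,0,0,0,0,0,0,0,0,0,0,0,0,0,0,0,0,0,0,0,1,0,1,0,0,1,0]
Step 10: insert taj at [11, 36, 41] -> counters=[0,1,1,0,1,0,0,1,0,1,0,2,0,0,0,0,0,0,0,0,0,0,0,0,0,0,0,0,0,0,0,0,0,0,0,0,2,0,1,0,0,2,0]
Step 11: delete taj at [11, 36, 41] -> counters=[0,1,1,0,1,0,0,1,0,1,0,1,0,0,0,0,0,0,0,0,0,0,0,0,0,0,0,0,0,0,0,0,0,0,0,0,1,0,1,0,0,1,0]
Step 12: insert kz at [1, 7, 9] -> counters=[0,2,1,0,1,0,0,2,0,2,0,1,0,0,0,0,0,0,0,0,0,0,0,0,0,0,0,0,0,0,0,0,0,0,0,0,1,0,1,0,0,1,0]
Step 13: insert kz at [1, 7, 9] -> counters=[0,3,1,0,1,0,0,3,0,3,0,1,0,0,0,0,0,0,0,0,0,0,0,0,0,0,0,0,0,0,0,0,0,0,0,0,1,0,1,0,0,1,0]
Step 14: insert h at [15, 32, 39] -> counters=[0,3,1,0,1,0,0,3,0,3,0,1,0,0,0,1,0,0,0,0,0,0,0,0,0,0,0,0,0,0,0,0,1,0,0,0,1,0,1,1,0,1,0]
Final counters=[0,3,1,0,1,0,0,3,0,3,0,1,0,0,0,1,0,0,0,0,0,0,0,0,0,0,0,0,0,0,0,0,1,0,0,0,1,0,1,1,0,1,0] -> counters[1]=3

Answer: 3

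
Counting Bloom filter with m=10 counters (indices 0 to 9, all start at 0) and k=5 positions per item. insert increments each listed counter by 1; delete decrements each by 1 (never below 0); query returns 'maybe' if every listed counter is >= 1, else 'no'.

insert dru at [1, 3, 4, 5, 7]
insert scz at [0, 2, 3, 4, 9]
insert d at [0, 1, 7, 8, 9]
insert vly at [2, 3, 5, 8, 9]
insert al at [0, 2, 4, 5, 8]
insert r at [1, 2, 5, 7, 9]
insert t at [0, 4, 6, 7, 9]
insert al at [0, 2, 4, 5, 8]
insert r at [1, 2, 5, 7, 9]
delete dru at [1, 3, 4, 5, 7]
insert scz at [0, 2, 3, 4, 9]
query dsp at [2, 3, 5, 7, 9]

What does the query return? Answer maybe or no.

Answer: maybe

Derivation:
Step 1: insert dru at [1, 3, 4, 5, 7] -> counters=[0,1,0,1,1,1,0,1,0,0]
Step 2: insert scz at [0, 2, 3, 4, 9] -> counters=[1,1,1,2,2,1,0,1,0,1]
Step 3: insert d at [0, 1, 7, 8, 9] -> counters=[2,2,1,2,2,1,0,2,1,2]
Step 4: insert vly at [2, 3, 5, 8, 9] -> counters=[2,2,2,3,2,2,0,2,2,3]
Step 5: insert al at [0, 2, 4, 5, 8] -> counters=[3,2,3,3,3,3,0,2,3,3]
Step 6: insert r at [1, 2, 5, 7, 9] -> counters=[3,3,4,3,3,4,0,3,3,4]
Step 7: insert t at [0, 4, 6, 7, 9] -> counters=[4,3,4,3,4,4,1,4,3,5]
Step 8: insert al at [0, 2, 4, 5, 8] -> counters=[5,3,5,3,5,5,1,4,4,5]
Step 9: insert r at [1, 2, 5, 7, 9] -> counters=[5,4,6,3,5,6,1,5,4,6]
Step 10: delete dru at [1, 3, 4, 5, 7] -> counters=[5,3,6,2,4,5,1,4,4,6]
Step 11: insert scz at [0, 2, 3, 4, 9] -> counters=[6,3,7,3,5,5,1,4,4,7]
Query dsp: check counters[2]=7 counters[3]=3 counters[5]=5 counters[7]=4 counters[9]=7 -> maybe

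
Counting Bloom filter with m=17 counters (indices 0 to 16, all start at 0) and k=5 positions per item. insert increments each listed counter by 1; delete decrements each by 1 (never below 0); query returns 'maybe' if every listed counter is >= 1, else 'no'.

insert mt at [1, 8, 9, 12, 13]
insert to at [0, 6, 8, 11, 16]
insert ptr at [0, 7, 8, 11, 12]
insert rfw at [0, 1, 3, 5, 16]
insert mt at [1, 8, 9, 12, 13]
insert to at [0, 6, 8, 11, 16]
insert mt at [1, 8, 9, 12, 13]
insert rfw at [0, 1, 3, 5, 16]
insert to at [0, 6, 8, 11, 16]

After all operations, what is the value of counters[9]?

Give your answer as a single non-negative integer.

Step 1: insert mt at [1, 8, 9, 12, 13] -> counters=[0,1,0,0,0,0,0,0,1,1,0,0,1,1,0,0,0]
Step 2: insert to at [0, 6, 8, 11, 16] -> counters=[1,1,0,0,0,0,1,0,2,1,0,1,1,1,0,0,1]
Step 3: insert ptr at [0, 7, 8, 11, 12] -> counters=[2,1,0,0,0,0,1,1,3,1,0,2,2,1,0,0,1]
Step 4: insert rfw at [0, 1, 3, 5, 16] -> counters=[3,2,0,1,0,1,1,1,3,1,0,2,2,1,0,0,2]
Step 5: insert mt at [1, 8, 9, 12, 13] -> counters=[3,3,0,1,0,1,1,1,4,2,0,2,3,2,0,0,2]
Step 6: insert to at [0, 6, 8, 11, 16] -> counters=[4,3,0,1,0,1,2,1,5,2,0,3,3,2,0,0,3]
Step 7: insert mt at [1, 8, 9, 12, 13] -> counters=[4,4,0,1,0,1,2,1,6,3,0,3,4,3,0,0,3]
Step 8: insert rfw at [0, 1, 3, 5, 16] -> counters=[5,5,0,2,0,2,2,1,6,3,0,3,4,3,0,0,4]
Step 9: insert to at [0, 6, 8, 11, 16] -> counters=[6,5,0,2,0,2,3,1,7,3,0,4,4,3,0,0,5]
Final counters=[6,5,0,2,0,2,3,1,7,3,0,4,4,3,0,0,5] -> counters[9]=3

Answer: 3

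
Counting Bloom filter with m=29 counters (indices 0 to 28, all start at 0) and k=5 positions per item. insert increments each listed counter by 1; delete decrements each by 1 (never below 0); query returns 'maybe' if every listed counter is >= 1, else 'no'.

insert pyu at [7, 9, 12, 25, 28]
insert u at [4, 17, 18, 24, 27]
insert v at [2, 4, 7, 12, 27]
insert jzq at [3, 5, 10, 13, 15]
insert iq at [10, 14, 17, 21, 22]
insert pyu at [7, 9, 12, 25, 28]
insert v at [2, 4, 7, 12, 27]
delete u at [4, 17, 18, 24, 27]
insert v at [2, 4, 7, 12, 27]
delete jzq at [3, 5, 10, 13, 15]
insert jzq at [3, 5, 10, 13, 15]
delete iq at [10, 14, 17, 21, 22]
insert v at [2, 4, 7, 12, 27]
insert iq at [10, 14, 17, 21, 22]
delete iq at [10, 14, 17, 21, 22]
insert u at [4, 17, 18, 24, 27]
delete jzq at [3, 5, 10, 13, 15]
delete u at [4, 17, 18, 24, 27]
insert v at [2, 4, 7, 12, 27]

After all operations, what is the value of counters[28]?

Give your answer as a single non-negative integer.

Step 1: insert pyu at [7, 9, 12, 25, 28] -> counters=[0,0,0,0,0,0,0,1,0,1,0,0,1,0,0,0,0,0,0,0,0,0,0,0,0,1,0,0,1]
Step 2: insert u at [4, 17, 18, 24, 27] -> counters=[0,0,0,0,1,0,0,1,0,1,0,0,1,0,0,0,0,1,1,0,0,0,0,0,1,1,0,1,1]
Step 3: insert v at [2, 4, 7, 12, 27] -> counters=[0,0,1,0,2,0,0,2,0,1,0,0,2,0,0,0,0,1,1,0,0,0,0,0,1,1,0,2,1]
Step 4: insert jzq at [3, 5, 10, 13, 15] -> counters=[0,0,1,1,2,1,0,2,0,1,1,0,2,1,0,1,0,1,1,0,0,0,0,0,1,1,0,2,1]
Step 5: insert iq at [10, 14, 17, 21, 22] -> counters=[0,0,1,1,2,1,0,2,0,1,2,0,2,1,1,1,0,2,1,0,0,1,1,0,1,1,0,2,1]
Step 6: insert pyu at [7, 9, 12, 25, 28] -> counters=[0,0,1,1,2,1,0,3,0,2,2,0,3,1,1,1,0,2,1,0,0,1,1,0,1,2,0,2,2]
Step 7: insert v at [2, 4, 7, 12, 27] -> counters=[0,0,2,1,3,1,0,4,0,2,2,0,4,1,1,1,0,2,1,0,0,1,1,0,1,2,0,3,2]
Step 8: delete u at [4, 17, 18, 24, 27] -> counters=[0,0,2,1,2,1,0,4,0,2,2,0,4,1,1,1,0,1,0,0,0,1,1,0,0,2,0,2,2]
Step 9: insert v at [2, 4, 7, 12, 27] -> counters=[0,0,3,1,3,1,0,5,0,2,2,0,5,1,1,1,0,1,0,0,0,1,1,0,0,2,0,3,2]
Step 10: delete jzq at [3, 5, 10, 13, 15] -> counters=[0,0,3,0,3,0,0,5,0,2,1,0,5,0,1,0,0,1,0,0,0,1,1,0,0,2,0,3,2]
Step 11: insert jzq at [3, 5, 10, 13, 15] -> counters=[0,0,3,1,3,1,0,5,0,2,2,0,5,1,1,1,0,1,0,0,0,1,1,0,0,2,0,3,2]
Step 12: delete iq at [10, 14, 17, 21, 22] -> counters=[0,0,3,1,3,1,0,5,0,2,1,0,5,1,0,1,0,0,0,0,0,0,0,0,0,2,0,3,2]
Step 13: insert v at [2, 4, 7, 12, 27] -> counters=[0,0,4,1,4,1,0,6,0,2,1,0,6,1,0,1,0,0,0,0,0,0,0,0,0,2,0,4,2]
Step 14: insert iq at [10, 14, 17, 21, 22] -> counters=[0,0,4,1,4,1,0,6,0,2,2,0,6,1,1,1,0,1,0,0,0,1,1,0,0,2,0,4,2]
Step 15: delete iq at [10, 14, 17, 21, 22] -> counters=[0,0,4,1,4,1,0,6,0,2,1,0,6,1,0,1,0,0,0,0,0,0,0,0,0,2,0,4,2]
Step 16: insert u at [4, 17, 18, 24, 27] -> counters=[0,0,4,1,5,1,0,6,0,2,1,0,6,1,0,1,0,1,1,0,0,0,0,0,1,2,0,5,2]
Step 17: delete jzq at [3, 5, 10, 13, 15] -> counters=[0,0,4,0,5,0,0,6,0,2,0,0,6,0,0,0,0,1,1,0,0,0,0,0,1,2,0,5,2]
Step 18: delete u at [4, 17, 18, 24, 27] -> counters=[0,0,4,0,4,0,0,6,0,2,0,0,6,0,0,0,0,0,0,0,0,0,0,0,0,2,0,4,2]
Step 19: insert v at [2, 4, 7, 12, 27] -> counters=[0,0,5,0,5,0,0,7,0,2,0,0,7,0,0,0,0,0,0,0,0,0,0,0,0,2,0,5,2]
Final counters=[0,0,5,0,5,0,0,7,0,2,0,0,7,0,0,0,0,0,0,0,0,0,0,0,0,2,0,5,2] -> counters[28]=2

Answer: 2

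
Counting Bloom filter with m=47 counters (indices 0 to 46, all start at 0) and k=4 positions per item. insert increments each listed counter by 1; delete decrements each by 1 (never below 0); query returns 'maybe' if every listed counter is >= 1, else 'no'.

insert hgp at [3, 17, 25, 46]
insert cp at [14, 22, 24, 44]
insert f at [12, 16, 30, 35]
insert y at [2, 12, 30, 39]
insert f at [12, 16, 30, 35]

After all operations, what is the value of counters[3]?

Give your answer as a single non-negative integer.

Answer: 1

Derivation:
Step 1: insert hgp at [3, 17, 25, 46] -> counters=[0,0,0,1,0,0,0,0,0,0,0,0,0,0,0,0,0,1,0,0,0,0,0,0,0,1,0,0,0,0,0,0,0,0,0,0,0,0,0,0,0,0,0,0,0,0,1]
Step 2: insert cp at [14, 22, 24, 44] -> counters=[0,0,0,1,0,0,0,0,0,0,0,0,0,0,1,0,0,1,0,0,0,0,1,0,1,1,0,0,0,0,0,0,0,0,0,0,0,0,0,0,0,0,0,0,1,0,1]
Step 3: insert f at [12, 16, 30, 35] -> counters=[0,0,0,1,0,0,0,0,0,0,0,0,1,0,1,0,1,1,0,0,0,0,1,0,1,1,0,0,0,0,1,0,0,0,0,1,0,0,0,0,0,0,0,0,1,0,1]
Step 4: insert y at [2, 12, 30, 39] -> counters=[0,0,1,1,0,0,0,0,0,0,0,0,2,0,1,0,1,1,0,0,0,0,1,0,1,1,0,0,0,0,2,0,0,0,0,1,0,0,0,1,0,0,0,0,1,0,1]
Step 5: insert f at [12, 16, 30, 35] -> counters=[0,0,1,1,0,0,0,0,0,0,0,0,3,0,1,0,2,1,0,0,0,0,1,0,1,1,0,0,0,0,3,0,0,0,0,2,0,0,0,1,0,0,0,0,1,0,1]
Final counters=[0,0,1,1,0,0,0,0,0,0,0,0,3,0,1,0,2,1,0,0,0,0,1,0,1,1,0,0,0,0,3,0,0,0,0,2,0,0,0,1,0,0,0,0,1,0,1] -> counters[3]=1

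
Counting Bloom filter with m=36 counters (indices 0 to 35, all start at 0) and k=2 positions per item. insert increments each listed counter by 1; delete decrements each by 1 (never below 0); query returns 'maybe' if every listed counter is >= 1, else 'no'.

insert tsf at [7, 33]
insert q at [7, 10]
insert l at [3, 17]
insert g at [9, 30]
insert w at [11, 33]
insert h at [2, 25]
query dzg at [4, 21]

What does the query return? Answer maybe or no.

Answer: no

Derivation:
Step 1: insert tsf at [7, 33] -> counters=[0,0,0,0,0,0,0,1,0,0,0,0,0,0,0,0,0,0,0,0,0,0,0,0,0,0,0,0,0,0,0,0,0,1,0,0]
Step 2: insert q at [7, 10] -> counters=[0,0,0,0,0,0,0,2,0,0,1,0,0,0,0,0,0,0,0,0,0,0,0,0,0,0,0,0,0,0,0,0,0,1,0,0]
Step 3: insert l at [3, 17] -> counters=[0,0,0,1,0,0,0,2,0,0,1,0,0,0,0,0,0,1,0,0,0,0,0,0,0,0,0,0,0,0,0,0,0,1,0,0]
Step 4: insert g at [9, 30] -> counters=[0,0,0,1,0,0,0,2,0,1,1,0,0,0,0,0,0,1,0,0,0,0,0,0,0,0,0,0,0,0,1,0,0,1,0,0]
Step 5: insert w at [11, 33] -> counters=[0,0,0,1,0,0,0,2,0,1,1,1,0,0,0,0,0,1,0,0,0,0,0,0,0,0,0,0,0,0,1,0,0,2,0,0]
Step 6: insert h at [2, 25] -> counters=[0,0,1,1,0,0,0,2,0,1,1,1,0,0,0,0,0,1,0,0,0,0,0,0,0,1,0,0,0,0,1,0,0,2,0,0]
Query dzg: check counters[4]=0 counters[21]=0 -> no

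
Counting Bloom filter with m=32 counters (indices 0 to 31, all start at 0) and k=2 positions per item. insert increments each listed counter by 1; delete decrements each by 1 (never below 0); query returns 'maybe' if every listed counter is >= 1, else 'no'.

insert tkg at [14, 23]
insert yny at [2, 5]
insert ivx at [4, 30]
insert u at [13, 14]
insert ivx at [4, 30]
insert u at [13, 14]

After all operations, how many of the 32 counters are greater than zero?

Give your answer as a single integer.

Step 1: insert tkg at [14, 23] -> counters=[0,0,0,0,0,0,0,0,0,0,0,0,0,0,1,0,0,0,0,0,0,0,0,1,0,0,0,0,0,0,0,0]
Step 2: insert yny at [2, 5] -> counters=[0,0,1,0,0,1,0,0,0,0,0,0,0,0,1,0,0,0,0,0,0,0,0,1,0,0,0,0,0,0,0,0]
Step 3: insert ivx at [4, 30] -> counters=[0,0,1,0,1,1,0,0,0,0,0,0,0,0,1,0,0,0,0,0,0,0,0,1,0,0,0,0,0,0,1,0]
Step 4: insert u at [13, 14] -> counters=[0,0,1,0,1,1,0,0,0,0,0,0,0,1,2,0,0,0,0,0,0,0,0,1,0,0,0,0,0,0,1,0]
Step 5: insert ivx at [4, 30] -> counters=[0,0,1,0,2,1,0,0,0,0,0,0,0,1,2,0,0,0,0,0,0,0,0,1,0,0,0,0,0,0,2,0]
Step 6: insert u at [13, 14] -> counters=[0,0,1,0,2,1,0,0,0,0,0,0,0,2,3,0,0,0,0,0,0,0,0,1,0,0,0,0,0,0,2,0]
Final counters=[0,0,1,0,2,1,0,0,0,0,0,0,0,2,3,0,0,0,0,0,0,0,0,1,0,0,0,0,0,0,2,0] -> 7 nonzero

Answer: 7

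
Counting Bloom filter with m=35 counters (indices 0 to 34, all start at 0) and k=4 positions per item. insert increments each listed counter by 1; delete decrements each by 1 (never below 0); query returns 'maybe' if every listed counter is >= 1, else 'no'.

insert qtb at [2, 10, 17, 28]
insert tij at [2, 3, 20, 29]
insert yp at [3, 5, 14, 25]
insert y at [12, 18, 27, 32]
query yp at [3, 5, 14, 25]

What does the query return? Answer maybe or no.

Step 1: insert qtb at [2, 10, 17, 28] -> counters=[0,0,1,0,0,0,0,0,0,0,1,0,0,0,0,0,0,1,0,0,0,0,0,0,0,0,0,0,1,0,0,0,0,0,0]
Step 2: insert tij at [2, 3, 20, 29] -> counters=[0,0,2,1,0,0,0,0,0,0,1,0,0,0,0,0,0,1,0,0,1,0,0,0,0,0,0,0,1,1,0,0,0,0,0]
Step 3: insert yp at [3, 5, 14, 25] -> counters=[0,0,2,2,0,1,0,0,0,0,1,0,0,0,1,0,0,1,0,0,1,0,0,0,0,1,0,0,1,1,0,0,0,0,0]
Step 4: insert y at [12, 18, 27, 32] -> counters=[0,0,2,2,0,1,0,0,0,0,1,0,1,0,1,0,0,1,1,0,1,0,0,0,0,1,0,1,1,1,0,0,1,0,0]
Query yp: check counters[3]=2 counters[5]=1 counters[14]=1 counters[25]=1 -> maybe

Answer: maybe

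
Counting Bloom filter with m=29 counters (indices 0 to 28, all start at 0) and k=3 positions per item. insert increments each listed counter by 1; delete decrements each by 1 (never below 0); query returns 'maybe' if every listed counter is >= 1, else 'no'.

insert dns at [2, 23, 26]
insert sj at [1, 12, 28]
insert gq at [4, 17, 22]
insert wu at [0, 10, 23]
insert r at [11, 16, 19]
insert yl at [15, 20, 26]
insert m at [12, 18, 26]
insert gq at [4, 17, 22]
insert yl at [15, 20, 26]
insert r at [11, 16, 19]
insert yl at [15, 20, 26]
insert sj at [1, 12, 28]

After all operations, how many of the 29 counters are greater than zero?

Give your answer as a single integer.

Answer: 17

Derivation:
Step 1: insert dns at [2, 23, 26] -> counters=[0,0,1,0,0,0,0,0,0,0,0,0,0,0,0,0,0,0,0,0,0,0,0,1,0,0,1,0,0]
Step 2: insert sj at [1, 12, 28] -> counters=[0,1,1,0,0,0,0,0,0,0,0,0,1,0,0,0,0,0,0,0,0,0,0,1,0,0,1,0,1]
Step 3: insert gq at [4, 17, 22] -> counters=[0,1,1,0,1,0,0,0,0,0,0,0,1,0,0,0,0,1,0,0,0,0,1,1,0,0,1,0,1]
Step 4: insert wu at [0, 10, 23] -> counters=[1,1,1,0,1,0,0,0,0,0,1,0,1,0,0,0,0,1,0,0,0,0,1,2,0,0,1,0,1]
Step 5: insert r at [11, 16, 19] -> counters=[1,1,1,0,1,0,0,0,0,0,1,1,1,0,0,0,1,1,0,1,0,0,1,2,0,0,1,0,1]
Step 6: insert yl at [15, 20, 26] -> counters=[1,1,1,0,1,0,0,0,0,0,1,1,1,0,0,1,1,1,0,1,1,0,1,2,0,0,2,0,1]
Step 7: insert m at [12, 18, 26] -> counters=[1,1,1,0,1,0,0,0,0,0,1,1,2,0,0,1,1,1,1,1,1,0,1,2,0,0,3,0,1]
Step 8: insert gq at [4, 17, 22] -> counters=[1,1,1,0,2,0,0,0,0,0,1,1,2,0,0,1,1,2,1,1,1,0,2,2,0,0,3,0,1]
Step 9: insert yl at [15, 20, 26] -> counters=[1,1,1,0,2,0,0,0,0,0,1,1,2,0,0,2,1,2,1,1,2,0,2,2,0,0,4,0,1]
Step 10: insert r at [11, 16, 19] -> counters=[1,1,1,0,2,0,0,0,0,0,1,2,2,0,0,2,2,2,1,2,2,0,2,2,0,0,4,0,1]
Step 11: insert yl at [15, 20, 26] -> counters=[1,1,1,0,2,0,0,0,0,0,1,2,2,0,0,3,2,2,1,2,3,0,2,2,0,0,5,0,1]
Step 12: insert sj at [1, 12, 28] -> counters=[1,2,1,0,2,0,0,0,0,0,1,2,3,0,0,3,2,2,1,2,3,0,2,2,0,0,5,0,2]
Final counters=[1,2,1,0,2,0,0,0,0,0,1,2,3,0,0,3,2,2,1,2,3,0,2,2,0,0,5,0,2] -> 17 nonzero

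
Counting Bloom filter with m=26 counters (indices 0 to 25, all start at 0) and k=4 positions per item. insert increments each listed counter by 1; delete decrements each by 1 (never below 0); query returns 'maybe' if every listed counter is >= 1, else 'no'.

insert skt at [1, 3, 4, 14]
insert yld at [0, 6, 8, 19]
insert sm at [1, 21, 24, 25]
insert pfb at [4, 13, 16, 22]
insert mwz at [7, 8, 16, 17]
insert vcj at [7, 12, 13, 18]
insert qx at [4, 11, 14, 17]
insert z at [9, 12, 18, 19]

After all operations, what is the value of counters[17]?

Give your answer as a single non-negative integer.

Step 1: insert skt at [1, 3, 4, 14] -> counters=[0,1,0,1,1,0,0,0,0,0,0,0,0,0,1,0,0,0,0,0,0,0,0,0,0,0]
Step 2: insert yld at [0, 6, 8, 19] -> counters=[1,1,0,1,1,0,1,0,1,0,0,0,0,0,1,0,0,0,0,1,0,0,0,0,0,0]
Step 3: insert sm at [1, 21, 24, 25] -> counters=[1,2,0,1,1,0,1,0,1,0,0,0,0,0,1,0,0,0,0,1,0,1,0,0,1,1]
Step 4: insert pfb at [4, 13, 16, 22] -> counters=[1,2,0,1,2,0,1,0,1,0,0,0,0,1,1,0,1,0,0,1,0,1,1,0,1,1]
Step 5: insert mwz at [7, 8, 16, 17] -> counters=[1,2,0,1,2,0,1,1,2,0,0,0,0,1,1,0,2,1,0,1,0,1,1,0,1,1]
Step 6: insert vcj at [7, 12, 13, 18] -> counters=[1,2,0,1,2,0,1,2,2,0,0,0,1,2,1,0,2,1,1,1,0,1,1,0,1,1]
Step 7: insert qx at [4, 11, 14, 17] -> counters=[1,2,0,1,3,0,1,2,2,0,0,1,1,2,2,0,2,2,1,1,0,1,1,0,1,1]
Step 8: insert z at [9, 12, 18, 19] -> counters=[1,2,0,1,3,0,1,2,2,1,0,1,2,2,2,0,2,2,2,2,0,1,1,0,1,1]
Final counters=[1,2,0,1,3,0,1,2,2,1,0,1,2,2,2,0,2,2,2,2,0,1,1,0,1,1] -> counters[17]=2

Answer: 2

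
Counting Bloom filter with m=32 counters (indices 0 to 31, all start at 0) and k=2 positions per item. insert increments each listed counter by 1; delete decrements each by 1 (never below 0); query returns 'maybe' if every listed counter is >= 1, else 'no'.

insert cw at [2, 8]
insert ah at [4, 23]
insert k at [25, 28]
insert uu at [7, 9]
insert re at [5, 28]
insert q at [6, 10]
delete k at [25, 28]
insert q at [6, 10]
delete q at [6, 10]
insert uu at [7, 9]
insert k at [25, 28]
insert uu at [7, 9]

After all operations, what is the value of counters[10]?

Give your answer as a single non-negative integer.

Answer: 1

Derivation:
Step 1: insert cw at [2, 8] -> counters=[0,0,1,0,0,0,0,0,1,0,0,0,0,0,0,0,0,0,0,0,0,0,0,0,0,0,0,0,0,0,0,0]
Step 2: insert ah at [4, 23] -> counters=[0,0,1,0,1,0,0,0,1,0,0,0,0,0,0,0,0,0,0,0,0,0,0,1,0,0,0,0,0,0,0,0]
Step 3: insert k at [25, 28] -> counters=[0,0,1,0,1,0,0,0,1,0,0,0,0,0,0,0,0,0,0,0,0,0,0,1,0,1,0,0,1,0,0,0]
Step 4: insert uu at [7, 9] -> counters=[0,0,1,0,1,0,0,1,1,1,0,0,0,0,0,0,0,0,0,0,0,0,0,1,0,1,0,0,1,0,0,0]
Step 5: insert re at [5, 28] -> counters=[0,0,1,0,1,1,0,1,1,1,0,0,0,0,0,0,0,0,0,0,0,0,0,1,0,1,0,0,2,0,0,0]
Step 6: insert q at [6, 10] -> counters=[0,0,1,0,1,1,1,1,1,1,1,0,0,0,0,0,0,0,0,0,0,0,0,1,0,1,0,0,2,0,0,0]
Step 7: delete k at [25, 28] -> counters=[0,0,1,0,1,1,1,1,1,1,1,0,0,0,0,0,0,0,0,0,0,0,0,1,0,0,0,0,1,0,0,0]
Step 8: insert q at [6, 10] -> counters=[0,0,1,0,1,1,2,1,1,1,2,0,0,0,0,0,0,0,0,0,0,0,0,1,0,0,0,0,1,0,0,0]
Step 9: delete q at [6, 10] -> counters=[0,0,1,0,1,1,1,1,1,1,1,0,0,0,0,0,0,0,0,0,0,0,0,1,0,0,0,0,1,0,0,0]
Step 10: insert uu at [7, 9] -> counters=[0,0,1,0,1,1,1,2,1,2,1,0,0,0,0,0,0,0,0,0,0,0,0,1,0,0,0,0,1,0,0,0]
Step 11: insert k at [25, 28] -> counters=[0,0,1,0,1,1,1,2,1,2,1,0,0,0,0,0,0,0,0,0,0,0,0,1,0,1,0,0,2,0,0,0]
Step 12: insert uu at [7, 9] -> counters=[0,0,1,0,1,1,1,3,1,3,1,0,0,0,0,0,0,0,0,0,0,0,0,1,0,1,0,0,2,0,0,0]
Final counters=[0,0,1,0,1,1,1,3,1,3,1,0,0,0,0,0,0,0,0,0,0,0,0,1,0,1,0,0,2,0,0,0] -> counters[10]=1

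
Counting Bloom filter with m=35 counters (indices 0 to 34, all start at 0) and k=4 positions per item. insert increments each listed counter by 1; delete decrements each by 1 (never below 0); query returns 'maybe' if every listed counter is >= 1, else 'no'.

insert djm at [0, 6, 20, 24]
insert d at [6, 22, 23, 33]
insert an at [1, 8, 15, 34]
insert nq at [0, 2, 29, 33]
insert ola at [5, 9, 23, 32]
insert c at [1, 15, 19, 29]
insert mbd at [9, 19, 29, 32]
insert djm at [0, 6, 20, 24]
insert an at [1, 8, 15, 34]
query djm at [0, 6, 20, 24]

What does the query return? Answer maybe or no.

Answer: maybe

Derivation:
Step 1: insert djm at [0, 6, 20, 24] -> counters=[1,0,0,0,0,0,1,0,0,0,0,0,0,0,0,0,0,0,0,0,1,0,0,0,1,0,0,0,0,0,0,0,0,0,0]
Step 2: insert d at [6, 22, 23, 33] -> counters=[1,0,0,0,0,0,2,0,0,0,0,0,0,0,0,0,0,0,0,0,1,0,1,1,1,0,0,0,0,0,0,0,0,1,0]
Step 3: insert an at [1, 8, 15, 34] -> counters=[1,1,0,0,0,0,2,0,1,0,0,0,0,0,0,1,0,0,0,0,1,0,1,1,1,0,0,0,0,0,0,0,0,1,1]
Step 4: insert nq at [0, 2, 29, 33] -> counters=[2,1,1,0,0,0,2,0,1,0,0,0,0,0,0,1,0,0,0,0,1,0,1,1,1,0,0,0,0,1,0,0,0,2,1]
Step 5: insert ola at [5, 9, 23, 32] -> counters=[2,1,1,0,0,1,2,0,1,1,0,0,0,0,0,1,0,0,0,0,1,0,1,2,1,0,0,0,0,1,0,0,1,2,1]
Step 6: insert c at [1, 15, 19, 29] -> counters=[2,2,1,0,0,1,2,0,1,1,0,0,0,0,0,2,0,0,0,1,1,0,1,2,1,0,0,0,0,2,0,0,1,2,1]
Step 7: insert mbd at [9, 19, 29, 32] -> counters=[2,2,1,0,0,1,2,0,1,2,0,0,0,0,0,2,0,0,0,2,1,0,1,2,1,0,0,0,0,3,0,0,2,2,1]
Step 8: insert djm at [0, 6, 20, 24] -> counters=[3,2,1,0,0,1,3,0,1,2,0,0,0,0,0,2,0,0,0,2,2,0,1,2,2,0,0,0,0,3,0,0,2,2,1]
Step 9: insert an at [1, 8, 15, 34] -> counters=[3,3,1,0,0,1,3,0,2,2,0,0,0,0,0,3,0,0,0,2,2,0,1,2,2,0,0,0,0,3,0,0,2,2,2]
Query djm: check counters[0]=3 counters[6]=3 counters[20]=2 counters[24]=2 -> maybe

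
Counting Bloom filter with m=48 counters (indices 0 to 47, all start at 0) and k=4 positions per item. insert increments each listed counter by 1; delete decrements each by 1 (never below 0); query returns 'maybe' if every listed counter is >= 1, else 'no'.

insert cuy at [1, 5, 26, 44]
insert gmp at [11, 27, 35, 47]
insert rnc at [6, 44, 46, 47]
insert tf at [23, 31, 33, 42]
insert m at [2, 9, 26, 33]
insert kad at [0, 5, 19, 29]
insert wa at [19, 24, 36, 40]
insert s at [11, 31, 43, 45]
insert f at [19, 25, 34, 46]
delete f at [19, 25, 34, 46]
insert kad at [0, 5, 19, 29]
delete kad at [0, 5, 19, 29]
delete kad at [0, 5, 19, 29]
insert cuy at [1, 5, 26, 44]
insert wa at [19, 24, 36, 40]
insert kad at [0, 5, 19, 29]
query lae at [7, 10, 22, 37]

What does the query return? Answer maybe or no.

Answer: no

Derivation:
Step 1: insert cuy at [1, 5, 26, 44] -> counters=[0,1,0,0,0,1,0,0,0,0,0,0,0,0,0,0,0,0,0,0,0,0,0,0,0,0,1,0,0,0,0,0,0,0,0,0,0,0,0,0,0,0,0,0,1,0,0,0]
Step 2: insert gmp at [11, 27, 35, 47] -> counters=[0,1,0,0,0,1,0,0,0,0,0,1,0,0,0,0,0,0,0,0,0,0,0,0,0,0,1,1,0,0,0,0,0,0,0,1,0,0,0,0,0,0,0,0,1,0,0,1]
Step 3: insert rnc at [6, 44, 46, 47] -> counters=[0,1,0,0,0,1,1,0,0,0,0,1,0,0,0,0,0,0,0,0,0,0,0,0,0,0,1,1,0,0,0,0,0,0,0,1,0,0,0,0,0,0,0,0,2,0,1,2]
Step 4: insert tf at [23, 31, 33, 42] -> counters=[0,1,0,0,0,1,1,0,0,0,0,1,0,0,0,0,0,0,0,0,0,0,0,1,0,0,1,1,0,0,0,1,0,1,0,1,0,0,0,0,0,0,1,0,2,0,1,2]
Step 5: insert m at [2, 9, 26, 33] -> counters=[0,1,1,0,0,1,1,0,0,1,0,1,0,0,0,0,0,0,0,0,0,0,0,1,0,0,2,1,0,0,0,1,0,2,0,1,0,0,0,0,0,0,1,0,2,0,1,2]
Step 6: insert kad at [0, 5, 19, 29] -> counters=[1,1,1,0,0,2,1,0,0,1,0,1,0,0,0,0,0,0,0,1,0,0,0,1,0,0,2,1,0,1,0,1,0,2,0,1,0,0,0,0,0,0,1,0,2,0,1,2]
Step 7: insert wa at [19, 24, 36, 40] -> counters=[1,1,1,0,0,2,1,0,0,1,0,1,0,0,0,0,0,0,0,2,0,0,0,1,1,0,2,1,0,1,0,1,0,2,0,1,1,0,0,0,1,0,1,0,2,0,1,2]
Step 8: insert s at [11, 31, 43, 45] -> counters=[1,1,1,0,0,2,1,0,0,1,0,2,0,0,0,0,0,0,0,2,0,0,0,1,1,0,2,1,0,1,0,2,0,2,0,1,1,0,0,0,1,0,1,1,2,1,1,2]
Step 9: insert f at [19, 25, 34, 46] -> counters=[1,1,1,0,0,2,1,0,0,1,0,2,0,0,0,0,0,0,0,3,0,0,0,1,1,1,2,1,0,1,0,2,0,2,1,1,1,0,0,0,1,0,1,1,2,1,2,2]
Step 10: delete f at [19, 25, 34, 46] -> counters=[1,1,1,0,0,2,1,0,0,1,0,2,0,0,0,0,0,0,0,2,0,0,0,1,1,0,2,1,0,1,0,2,0,2,0,1,1,0,0,0,1,0,1,1,2,1,1,2]
Step 11: insert kad at [0, 5, 19, 29] -> counters=[2,1,1,0,0,3,1,0,0,1,0,2,0,0,0,0,0,0,0,3,0,0,0,1,1,0,2,1,0,2,0,2,0,2,0,1,1,0,0,0,1,0,1,1,2,1,1,2]
Step 12: delete kad at [0, 5, 19, 29] -> counters=[1,1,1,0,0,2,1,0,0,1,0,2,0,0,0,0,0,0,0,2,0,0,0,1,1,0,2,1,0,1,0,2,0,2,0,1,1,0,0,0,1,0,1,1,2,1,1,2]
Step 13: delete kad at [0, 5, 19, 29] -> counters=[0,1,1,0,0,1,1,0,0,1,0,2,0,0,0,0,0,0,0,1,0,0,0,1,1,0,2,1,0,0,0,2,0,2,0,1,1,0,0,0,1,0,1,1,2,1,1,2]
Step 14: insert cuy at [1, 5, 26, 44] -> counters=[0,2,1,0,0,2,1,0,0,1,0,2,0,0,0,0,0,0,0,1,0,0,0,1,1,0,3,1,0,0,0,2,0,2,0,1,1,0,0,0,1,0,1,1,3,1,1,2]
Step 15: insert wa at [19, 24, 36, 40] -> counters=[0,2,1,0,0,2,1,0,0,1,0,2,0,0,0,0,0,0,0,2,0,0,0,1,2,0,3,1,0,0,0,2,0,2,0,1,2,0,0,0,2,0,1,1,3,1,1,2]
Step 16: insert kad at [0, 5, 19, 29] -> counters=[1,2,1,0,0,3,1,0,0,1,0,2,0,0,0,0,0,0,0,3,0,0,0,1,2,0,3,1,0,1,0,2,0,2,0,1,2,0,0,0,2,0,1,1,3,1,1,2]
Query lae: check counters[7]=0 counters[10]=0 counters[22]=0 counters[37]=0 -> no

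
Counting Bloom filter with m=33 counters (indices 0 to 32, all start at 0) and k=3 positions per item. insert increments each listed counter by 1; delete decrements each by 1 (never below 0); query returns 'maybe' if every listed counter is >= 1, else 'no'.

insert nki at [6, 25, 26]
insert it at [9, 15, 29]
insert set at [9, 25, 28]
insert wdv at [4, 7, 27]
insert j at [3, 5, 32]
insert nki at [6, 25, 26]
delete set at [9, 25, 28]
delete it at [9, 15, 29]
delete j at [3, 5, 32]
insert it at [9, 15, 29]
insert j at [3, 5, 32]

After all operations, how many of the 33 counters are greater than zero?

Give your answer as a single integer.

Answer: 12

Derivation:
Step 1: insert nki at [6, 25, 26] -> counters=[0,0,0,0,0,0,1,0,0,0,0,0,0,0,0,0,0,0,0,0,0,0,0,0,0,1,1,0,0,0,0,0,0]
Step 2: insert it at [9, 15, 29] -> counters=[0,0,0,0,0,0,1,0,0,1,0,0,0,0,0,1,0,0,0,0,0,0,0,0,0,1,1,0,0,1,0,0,0]
Step 3: insert set at [9, 25, 28] -> counters=[0,0,0,0,0,0,1,0,0,2,0,0,0,0,0,1,0,0,0,0,0,0,0,0,0,2,1,0,1,1,0,0,0]
Step 4: insert wdv at [4, 7, 27] -> counters=[0,0,0,0,1,0,1,1,0,2,0,0,0,0,0,1,0,0,0,0,0,0,0,0,0,2,1,1,1,1,0,0,0]
Step 5: insert j at [3, 5, 32] -> counters=[0,0,0,1,1,1,1,1,0,2,0,0,0,0,0,1,0,0,0,0,0,0,0,0,0,2,1,1,1,1,0,0,1]
Step 6: insert nki at [6, 25, 26] -> counters=[0,0,0,1,1,1,2,1,0,2,0,0,0,0,0,1,0,0,0,0,0,0,0,0,0,3,2,1,1,1,0,0,1]
Step 7: delete set at [9, 25, 28] -> counters=[0,0,0,1,1,1,2,1,0,1,0,0,0,0,0,1,0,0,0,0,0,0,0,0,0,2,2,1,0,1,0,0,1]
Step 8: delete it at [9, 15, 29] -> counters=[0,0,0,1,1,1,2,1,0,0,0,0,0,0,0,0,0,0,0,0,0,0,0,0,0,2,2,1,0,0,0,0,1]
Step 9: delete j at [3, 5, 32] -> counters=[0,0,0,0,1,0,2,1,0,0,0,0,0,0,0,0,0,0,0,0,0,0,0,0,0,2,2,1,0,0,0,0,0]
Step 10: insert it at [9, 15, 29] -> counters=[0,0,0,0,1,0,2,1,0,1,0,0,0,0,0,1,0,0,0,0,0,0,0,0,0,2,2,1,0,1,0,0,0]
Step 11: insert j at [3, 5, 32] -> counters=[0,0,0,1,1,1,2,1,0,1,0,0,0,0,0,1,0,0,0,0,0,0,0,0,0,2,2,1,0,1,0,0,1]
Final counters=[0,0,0,1,1,1,2,1,0,1,0,0,0,0,0,1,0,0,0,0,0,0,0,0,0,2,2,1,0,1,0,0,1] -> 12 nonzero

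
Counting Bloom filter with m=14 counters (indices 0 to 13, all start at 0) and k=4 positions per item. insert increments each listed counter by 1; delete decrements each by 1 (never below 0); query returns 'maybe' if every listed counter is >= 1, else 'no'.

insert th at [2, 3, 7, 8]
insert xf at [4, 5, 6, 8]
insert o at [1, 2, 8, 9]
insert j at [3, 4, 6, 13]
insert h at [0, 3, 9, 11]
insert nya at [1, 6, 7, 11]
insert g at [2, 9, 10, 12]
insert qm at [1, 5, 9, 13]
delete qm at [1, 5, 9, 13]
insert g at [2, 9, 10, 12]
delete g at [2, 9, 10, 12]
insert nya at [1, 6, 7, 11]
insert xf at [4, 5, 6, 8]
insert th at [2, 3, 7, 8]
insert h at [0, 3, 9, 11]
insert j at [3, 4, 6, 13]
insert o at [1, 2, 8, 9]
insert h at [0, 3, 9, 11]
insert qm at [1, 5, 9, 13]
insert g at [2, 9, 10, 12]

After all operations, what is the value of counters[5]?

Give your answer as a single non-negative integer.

Answer: 3

Derivation:
Step 1: insert th at [2, 3, 7, 8] -> counters=[0,0,1,1,0,0,0,1,1,0,0,0,0,0]
Step 2: insert xf at [4, 5, 6, 8] -> counters=[0,0,1,1,1,1,1,1,2,0,0,0,0,0]
Step 3: insert o at [1, 2, 8, 9] -> counters=[0,1,2,1,1,1,1,1,3,1,0,0,0,0]
Step 4: insert j at [3, 4, 6, 13] -> counters=[0,1,2,2,2,1,2,1,3,1,0,0,0,1]
Step 5: insert h at [0, 3, 9, 11] -> counters=[1,1,2,3,2,1,2,1,3,2,0,1,0,1]
Step 6: insert nya at [1, 6, 7, 11] -> counters=[1,2,2,3,2,1,3,2,3,2,0,2,0,1]
Step 7: insert g at [2, 9, 10, 12] -> counters=[1,2,3,3,2,1,3,2,3,3,1,2,1,1]
Step 8: insert qm at [1, 5, 9, 13] -> counters=[1,3,3,3,2,2,3,2,3,4,1,2,1,2]
Step 9: delete qm at [1, 5, 9, 13] -> counters=[1,2,3,3,2,1,3,2,3,3,1,2,1,1]
Step 10: insert g at [2, 9, 10, 12] -> counters=[1,2,4,3,2,1,3,2,3,4,2,2,2,1]
Step 11: delete g at [2, 9, 10, 12] -> counters=[1,2,3,3,2,1,3,2,3,3,1,2,1,1]
Step 12: insert nya at [1, 6, 7, 11] -> counters=[1,3,3,3,2,1,4,3,3,3,1,3,1,1]
Step 13: insert xf at [4, 5, 6, 8] -> counters=[1,3,3,3,3,2,5,3,4,3,1,3,1,1]
Step 14: insert th at [2, 3, 7, 8] -> counters=[1,3,4,4,3,2,5,4,5,3,1,3,1,1]
Step 15: insert h at [0, 3, 9, 11] -> counters=[2,3,4,5,3,2,5,4,5,4,1,4,1,1]
Step 16: insert j at [3, 4, 6, 13] -> counters=[2,3,4,6,4,2,6,4,5,4,1,4,1,2]
Step 17: insert o at [1, 2, 8, 9] -> counters=[2,4,5,6,4,2,6,4,6,5,1,4,1,2]
Step 18: insert h at [0, 3, 9, 11] -> counters=[3,4,5,7,4,2,6,4,6,6,1,5,1,2]
Step 19: insert qm at [1, 5, 9, 13] -> counters=[3,5,5,7,4,3,6,4,6,7,1,5,1,3]
Step 20: insert g at [2, 9, 10, 12] -> counters=[3,5,6,7,4,3,6,4,6,8,2,5,2,3]
Final counters=[3,5,6,7,4,3,6,4,6,8,2,5,2,3] -> counters[5]=3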